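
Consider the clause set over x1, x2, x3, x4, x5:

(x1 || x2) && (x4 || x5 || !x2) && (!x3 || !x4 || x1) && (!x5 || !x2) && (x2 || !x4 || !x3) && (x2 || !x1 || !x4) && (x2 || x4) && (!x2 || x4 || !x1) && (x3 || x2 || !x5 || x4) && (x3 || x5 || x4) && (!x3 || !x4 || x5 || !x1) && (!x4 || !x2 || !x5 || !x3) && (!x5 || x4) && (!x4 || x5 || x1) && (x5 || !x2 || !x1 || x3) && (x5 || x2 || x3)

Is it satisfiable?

No, unsatisfiable

Branch on x1: set x1 = true.
Branch on x5: set x5 = false.
Branch on x4: set x4 = true.
Unit clause (x2) forces x2 = true.
Unit clause (!x3) forces x3 = false.
Now (x3) is unsatisfied and unit — conflict.
Undo x4 and try x4 = false.
Unit clause (!x2) forces x2 = false.
Now (x2) is unsatisfied and unit — conflict.
Both values of x4 lead to a conflict.
Undo x5 and try x5 = true.
Unit clause (!x2) forces x2 = false.
Unit clause (!x4) forces x4 = false.
Now (x4) is unsatisfied and unit — conflict.
Both values of x5 lead to a conflict.
Undo x1 and try x1 = false.
Unit clause (x2) forces x2 = true.
Unit clause (!x5) forces x5 = false.
Unit clause (x4) forces x4 = true.
Now (!x4) is unsatisfied and unit — conflict.
Both values of x1 lead to a conflict.
No assignment satisfies every clause.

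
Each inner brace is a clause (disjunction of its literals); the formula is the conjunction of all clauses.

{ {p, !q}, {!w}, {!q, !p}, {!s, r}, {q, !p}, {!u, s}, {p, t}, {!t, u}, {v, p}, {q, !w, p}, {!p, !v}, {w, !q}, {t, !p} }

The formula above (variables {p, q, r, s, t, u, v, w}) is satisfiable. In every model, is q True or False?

False

Suppose q = true.
(p) alone gives p = true.
Now (!p) is unsatisfied and unit — conflict.
So every satisfying assignment has q = False.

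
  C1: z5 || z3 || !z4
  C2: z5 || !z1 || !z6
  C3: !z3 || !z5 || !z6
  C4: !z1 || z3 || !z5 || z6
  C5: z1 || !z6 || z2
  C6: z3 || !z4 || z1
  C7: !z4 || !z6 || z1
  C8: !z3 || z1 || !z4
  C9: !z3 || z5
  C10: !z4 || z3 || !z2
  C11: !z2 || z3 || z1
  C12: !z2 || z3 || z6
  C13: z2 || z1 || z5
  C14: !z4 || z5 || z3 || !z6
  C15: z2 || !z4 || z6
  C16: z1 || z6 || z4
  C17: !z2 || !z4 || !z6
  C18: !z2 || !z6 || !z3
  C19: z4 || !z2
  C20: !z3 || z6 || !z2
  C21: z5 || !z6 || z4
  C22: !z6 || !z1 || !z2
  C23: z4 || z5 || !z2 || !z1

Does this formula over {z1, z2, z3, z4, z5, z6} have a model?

Branch on z3: set z3 = false.
Branch on z5: set z5 = true.
Branch on z1: set z1 = true.
From the singleton clause (z6), z6 = true.
From the singleton clause (!z2), z2 = false.
No clause remains; z4 is free.
A satisfying assignment: z1 ↦ true,  z2 ↦ false,  z3 ↦ false,  z4 ↦ false,  z5 ↦ true,  z6 ↦ true.

Satisfiable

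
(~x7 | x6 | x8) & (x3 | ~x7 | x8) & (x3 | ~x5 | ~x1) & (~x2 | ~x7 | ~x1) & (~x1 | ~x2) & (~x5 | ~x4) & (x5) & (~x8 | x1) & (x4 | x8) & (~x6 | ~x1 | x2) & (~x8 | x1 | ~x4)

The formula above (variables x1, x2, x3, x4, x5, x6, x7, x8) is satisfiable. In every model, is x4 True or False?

Suppose x4 = 1.
(~x5) alone gives x5 = 0.
That conflicts with the unit clause (x5).
So every satisfying assignment has x4 = False.

False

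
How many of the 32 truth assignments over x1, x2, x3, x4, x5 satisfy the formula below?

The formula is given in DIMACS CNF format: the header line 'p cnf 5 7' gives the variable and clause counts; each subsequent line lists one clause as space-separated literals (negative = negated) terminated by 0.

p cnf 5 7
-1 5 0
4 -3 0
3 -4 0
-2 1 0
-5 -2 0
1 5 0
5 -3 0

4

There are 2^5 = 32 truth assignments over (x1, x2, x3, x4, x5).
Split on x5. With x5 = True, the clauses containing x5 are satisfied and ¬x5 drops from the rest; 4 of the 2^4 = 16 assignments to the other variables satisfy what remains.
With x5 = False, by the same count on the reduced clause set, 0 assignments work.
Total: 4 + 0 = 4.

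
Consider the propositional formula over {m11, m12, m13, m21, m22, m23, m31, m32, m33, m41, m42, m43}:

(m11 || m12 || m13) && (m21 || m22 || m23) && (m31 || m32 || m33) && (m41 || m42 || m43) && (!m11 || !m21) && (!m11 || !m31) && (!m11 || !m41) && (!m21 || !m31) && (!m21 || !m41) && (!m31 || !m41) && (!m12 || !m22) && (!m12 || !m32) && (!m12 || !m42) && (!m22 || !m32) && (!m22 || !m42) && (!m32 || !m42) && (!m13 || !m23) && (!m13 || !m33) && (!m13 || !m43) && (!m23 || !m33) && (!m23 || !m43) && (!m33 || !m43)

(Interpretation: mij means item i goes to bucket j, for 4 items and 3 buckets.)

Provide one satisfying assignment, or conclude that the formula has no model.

UNSATISFIABLE

Branch on m11: set m11 = false.
Branch on m12: set m12 = true.
Unit clause (!m22) forces m22 = false.
Unit clause (!m32) forces m32 = false.
Unit clause (!m42) forces m42 = false.
Branch on m21: set m21 = true.
Unit clause (!m31) forces m31 = false.
Unit clause (m33) forces m33 = true.
Unit clause (!m41) forces m41 = false.
Unit clause (m43) forces m43 = true.
Now (!m43) is unsatisfied and unit — conflict.
So m21 must be the other value — set m21 = false.
Unit clause (m23) forces m23 = true.
Unit clause (!m13) forces m13 = false.
Unit clause (!m33) forces m33 = false.
Unit clause (m31) forces m31 = true.
Unit clause (!m41) forces m41 = false.
Unit clause (m43) forces m43 = true.
Now (!m43) is unsatisfied and unit — conflict.
Both values of m21 lead to a conflict.
So m12 must be the other value — set m12 = false.
Unit clause (m13) forces m13 = true.
Unit clause (!m23) forces m23 = false.
Unit clause (!m33) forces m33 = false.
Unit clause (!m43) forces m43 = false.
Branch on m21: set m21 = true.
Unit clause (!m31) forces m31 = false.
Unit clause (m32) forces m32 = true.
Unit clause (!m41) forces m41 = false.
Unit clause (m42) forces m42 = true.
Now (!m42) is unsatisfied and unit — conflict.
So m21 must be the other value — set m21 = false.
Unit clause (m22) forces m22 = true.
Unit clause (!m32) forces m32 = false.
Unit clause (m31) forces m31 = true.
Unit clause (!m41) forces m41 = false.
Unit clause (m42) forces m42 = true.
Now (!m42) is unsatisfied and unit — conflict.
Both values of m21 lead to a conflict.
Both values of m12 lead to a conflict.
So m11 must be the other value — set m11 = true.
Unit clause (!m21) forces m21 = false.
Unit clause (!m31) forces m31 = false.
Unit clause (!m41) forces m41 = false.
Branch on m22: set m22 = true.
Unit clause (!m12) forces m12 = false.
Unit clause (!m32) forces m32 = false.
Unit clause (m33) forces m33 = true.
Unit clause (!m42) forces m42 = false.
Unit clause (m43) forces m43 = true.
Now (!m43) is unsatisfied and unit — conflict.
So m22 must be the other value — set m22 = false.
Unit clause (m23) forces m23 = true.
Unit clause (!m13) forces m13 = false.
Unit clause (!m33) forces m33 = false.
Unit clause (m32) forces m32 = true.
Unit clause (!m12) forces m12 = false.
Unit clause (!m42) forces m42 = false.
Unit clause (m43) forces m43 = true.
Now (!m43) is unsatisfied and unit — conflict.
Both values of m22 lead to a conflict.
Both values of m11 lead to a conflict.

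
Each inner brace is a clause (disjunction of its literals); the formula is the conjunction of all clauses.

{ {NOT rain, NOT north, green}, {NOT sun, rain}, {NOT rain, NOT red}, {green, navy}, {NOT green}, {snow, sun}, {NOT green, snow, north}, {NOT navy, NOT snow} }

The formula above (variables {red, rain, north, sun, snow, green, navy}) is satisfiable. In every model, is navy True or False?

True

Suppose navy = false.
(green) alone gives green = true.
Now (NOT green) is unsatisfied and unit — conflict.
So every satisfying assignment has navy = True.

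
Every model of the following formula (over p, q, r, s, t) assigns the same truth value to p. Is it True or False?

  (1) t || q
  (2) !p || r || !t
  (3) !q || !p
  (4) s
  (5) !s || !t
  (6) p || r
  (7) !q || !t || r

Suppose p = true.
(!q) alone gives q = false.
(t) alone gives t = true.
(r) alone gives r = true.
(s) alone gives s = true.
Now (!s) is unsatisfied and unit — conflict.
So every satisfying assignment has p = False.

False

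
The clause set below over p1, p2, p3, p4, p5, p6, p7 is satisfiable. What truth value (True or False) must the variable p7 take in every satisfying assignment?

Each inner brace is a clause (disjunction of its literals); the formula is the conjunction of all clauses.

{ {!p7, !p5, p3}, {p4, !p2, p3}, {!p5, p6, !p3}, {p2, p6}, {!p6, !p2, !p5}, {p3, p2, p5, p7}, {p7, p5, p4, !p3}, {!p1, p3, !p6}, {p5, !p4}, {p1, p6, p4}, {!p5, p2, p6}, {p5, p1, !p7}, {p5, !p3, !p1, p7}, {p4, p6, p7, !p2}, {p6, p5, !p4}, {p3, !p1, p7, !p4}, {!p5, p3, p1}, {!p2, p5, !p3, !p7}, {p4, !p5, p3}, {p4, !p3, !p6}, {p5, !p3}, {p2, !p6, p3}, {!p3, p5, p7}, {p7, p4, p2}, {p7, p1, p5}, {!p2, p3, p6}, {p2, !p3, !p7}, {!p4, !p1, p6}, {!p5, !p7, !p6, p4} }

False

Suppose p7 = true.
Suppose p5 = false.
From the singleton clause (!p4), p4 = false.
From the singleton clause (p1), p1 = true.
From the singleton clause (!p3), p3 = false.
From the singleton clause (!p2), p2 = false.
From the singleton clause (p6), p6 = true.
But (!p6) is also a unit clause — contradiction.
That branch fails; take p5 = true instead.
From the singleton clause (p3), p3 = true.
From the singleton clause (p6), p6 = true.
From the singleton clause (!p2), p2 = false.
But (p2) is also a unit clause — contradiction.
Either choice for p5 ends in contradiction.
So every satisfying assignment has p7 = False.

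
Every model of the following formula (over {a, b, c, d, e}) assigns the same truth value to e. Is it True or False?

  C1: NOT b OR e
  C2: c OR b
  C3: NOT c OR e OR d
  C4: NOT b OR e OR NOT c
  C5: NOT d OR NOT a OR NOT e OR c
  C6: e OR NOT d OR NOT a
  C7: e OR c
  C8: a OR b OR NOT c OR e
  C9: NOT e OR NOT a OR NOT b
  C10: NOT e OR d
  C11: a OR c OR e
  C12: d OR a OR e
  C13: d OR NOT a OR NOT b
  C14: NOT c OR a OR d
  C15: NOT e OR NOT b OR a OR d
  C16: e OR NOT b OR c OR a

True

Suppose e = false.
Unit clause (NOT b) forces b = false.
Unit clause (c) forces c = true.
Unit clause (d) forces d = true.
Unit clause (NOT a) forces a = false.
Now (a) is unsatisfied and unit — conflict.
So every satisfying assignment has e = True.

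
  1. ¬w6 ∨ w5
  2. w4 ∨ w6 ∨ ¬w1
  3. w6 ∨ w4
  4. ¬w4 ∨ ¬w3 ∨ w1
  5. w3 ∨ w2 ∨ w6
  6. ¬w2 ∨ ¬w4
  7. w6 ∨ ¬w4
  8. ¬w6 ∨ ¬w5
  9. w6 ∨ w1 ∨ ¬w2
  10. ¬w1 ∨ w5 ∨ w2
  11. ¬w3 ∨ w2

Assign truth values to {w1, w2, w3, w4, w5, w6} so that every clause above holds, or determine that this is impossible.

Case w6 = False:
Unit clause (w4) forces w4 = True.
But (¬w4) is also a unit clause — contradiction.
Undo w6 and try w6 = True.
Unit clause (w5) forces w5 = True.
But (¬w5) is also a unit clause — contradiction.
Both values of w6 lead to a conflict.

UNSATISFIABLE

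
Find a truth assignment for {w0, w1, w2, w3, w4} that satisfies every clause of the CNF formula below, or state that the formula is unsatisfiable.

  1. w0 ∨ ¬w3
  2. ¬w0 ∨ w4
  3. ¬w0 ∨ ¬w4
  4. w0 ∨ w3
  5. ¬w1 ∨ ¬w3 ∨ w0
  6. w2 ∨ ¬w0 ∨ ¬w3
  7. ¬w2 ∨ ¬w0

Suppose w0 = True.
(w4) alone gives w4 = True.
But (¬w4) is also a unit clause — contradiction.
So w0 must be the other value — set w0 = False.
(¬w3) alone gives w3 = False.
But (w3) is also a unit clause — contradiction.
Neither w0 = True nor w0 = False works.

UNSATISFIABLE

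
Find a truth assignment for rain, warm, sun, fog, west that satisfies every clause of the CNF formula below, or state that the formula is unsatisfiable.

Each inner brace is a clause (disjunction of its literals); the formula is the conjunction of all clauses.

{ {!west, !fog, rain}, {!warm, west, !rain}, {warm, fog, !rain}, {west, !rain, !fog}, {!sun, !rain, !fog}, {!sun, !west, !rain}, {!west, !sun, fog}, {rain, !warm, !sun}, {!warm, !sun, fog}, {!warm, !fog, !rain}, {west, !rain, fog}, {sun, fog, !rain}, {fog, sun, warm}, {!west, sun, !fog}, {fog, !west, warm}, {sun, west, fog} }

rain=false,  warm=true,  sun=false,  fog=true,  west=false

Branch on west: set west = false.
Branch on warm: set warm = true.
(!rain) alone gives rain = false.
(!sun) alone gives sun = false.
(fog) alone gives fog = true.
All clauses are satisfied.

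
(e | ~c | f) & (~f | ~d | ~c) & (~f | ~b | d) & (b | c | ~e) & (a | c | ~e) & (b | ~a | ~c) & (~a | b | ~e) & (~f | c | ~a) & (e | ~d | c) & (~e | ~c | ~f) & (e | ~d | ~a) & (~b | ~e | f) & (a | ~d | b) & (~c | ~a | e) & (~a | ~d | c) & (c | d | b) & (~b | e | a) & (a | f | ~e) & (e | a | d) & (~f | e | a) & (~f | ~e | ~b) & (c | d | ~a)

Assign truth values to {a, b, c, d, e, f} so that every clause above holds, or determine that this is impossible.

Try e = 1.
Try b = 1.
The clause (f) is unit, so f = 1.
That conflicts with the unit clause (~f).
So b must be the other value — set b = 0.
The clause (c) is unit, so c = 1.
The clause (~a) is unit, so a = 0.
The clause (~f) is unit, so f = 0.
That conflicts with the unit clause (f).
Neither b = 1 nor b = 0 works.
So e must be the other value — set e = 0.
Try c = 0.
The clause (~d) is unit, so d = 0.
The clause (b) is unit, so b = 1.
The clause (~f) is unit, so f = 0.
The clause (a) is unit, so a = 1.
That conflicts with the unit clause (~a).
So c must be the other value — set c = 1.
The clause (f) is unit, so f = 1.
The clause (~d) is unit, so d = 0.
The clause (~b) is unit, so b = 0.
The clause (~a) is unit, so a = 0.
That conflicts with the unit clause (a).
Neither c = 1 nor c = 0 works.
Neither e = 1 nor e = 0 works.

UNSATISFIABLE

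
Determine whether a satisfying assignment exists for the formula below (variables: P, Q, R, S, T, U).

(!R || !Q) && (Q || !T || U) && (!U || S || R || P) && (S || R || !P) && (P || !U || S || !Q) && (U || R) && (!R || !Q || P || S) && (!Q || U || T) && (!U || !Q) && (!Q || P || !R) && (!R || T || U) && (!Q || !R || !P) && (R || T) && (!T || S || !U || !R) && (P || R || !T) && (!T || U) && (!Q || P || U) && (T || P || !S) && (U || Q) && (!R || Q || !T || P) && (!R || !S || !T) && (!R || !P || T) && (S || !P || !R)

Yes

Case R = false:
The clause (U) is unit, so U = true.
The clause (!Q) is unit, so Q = false.
The clause (T) is unit, so T = true.
The clause (P) is unit, so P = true.
The clause (S) is unit, so S = true.
All clauses are satisfied.
A satisfying assignment: P: true; Q: false; R: false; S: true; T: true; U: true.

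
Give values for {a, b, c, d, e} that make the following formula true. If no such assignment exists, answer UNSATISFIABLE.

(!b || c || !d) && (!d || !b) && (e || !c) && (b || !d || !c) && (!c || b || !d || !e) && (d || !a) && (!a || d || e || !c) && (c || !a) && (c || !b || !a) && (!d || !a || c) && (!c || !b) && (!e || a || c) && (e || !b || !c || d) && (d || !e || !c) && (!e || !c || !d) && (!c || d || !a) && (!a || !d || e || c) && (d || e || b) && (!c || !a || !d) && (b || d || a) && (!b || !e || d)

a ↦ false,  b ↦ true,  c ↦ false,  d ↦ false,  e ↦ false

Case d = false:
Unit clause (!a) forces a = false.
Unit clause (b) forces b = true.
Unit clause (!c) forces c = false.
Unit clause (!e) forces e = false.
This assignment satisfies each clause.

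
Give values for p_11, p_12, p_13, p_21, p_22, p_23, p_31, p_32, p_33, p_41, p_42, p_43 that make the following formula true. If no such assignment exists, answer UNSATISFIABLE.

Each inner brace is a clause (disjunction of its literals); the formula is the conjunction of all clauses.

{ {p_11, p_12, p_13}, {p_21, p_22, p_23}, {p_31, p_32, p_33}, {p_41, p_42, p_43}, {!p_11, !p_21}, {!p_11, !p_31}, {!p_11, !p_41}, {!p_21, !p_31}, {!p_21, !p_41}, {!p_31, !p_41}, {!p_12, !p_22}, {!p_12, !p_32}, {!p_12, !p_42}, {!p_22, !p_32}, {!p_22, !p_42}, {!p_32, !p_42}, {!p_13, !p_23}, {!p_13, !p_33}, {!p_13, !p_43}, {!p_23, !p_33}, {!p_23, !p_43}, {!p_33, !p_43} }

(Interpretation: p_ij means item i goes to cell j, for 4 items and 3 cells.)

Branch on p_11: set p_11 = false.
Branch on p_12: set p_12 = true.
(!p_22) alone gives p_22 = false.
(!p_32) alone gives p_32 = false.
(!p_42) alone gives p_42 = false.
Branch on p_21: set p_21 = true.
(!p_31) alone gives p_31 = false.
(p_33) alone gives p_33 = true.
(!p_41) alone gives p_41 = false.
(p_43) alone gives p_43 = true.
That conflicts with the unit clause (!p_43).
Backtrack on p_21: now try p_21 = false.
(p_23) alone gives p_23 = true.
(!p_13) alone gives p_13 = false.
(!p_33) alone gives p_33 = false.
(p_31) alone gives p_31 = true.
(!p_41) alone gives p_41 = false.
(p_43) alone gives p_43 = true.
That conflicts with the unit clause (!p_43).
Either choice for p_21 ends in contradiction.
Backtrack on p_12: now try p_12 = false.
(p_13) alone gives p_13 = true.
(!p_23) alone gives p_23 = false.
(!p_33) alone gives p_33 = false.
(!p_43) alone gives p_43 = false.
Branch on p_21: set p_21 = true.
(!p_31) alone gives p_31 = false.
(p_32) alone gives p_32 = true.
(!p_41) alone gives p_41 = false.
(p_42) alone gives p_42 = true.
That conflicts with the unit clause (!p_42).
Backtrack on p_21: now try p_21 = false.
(p_22) alone gives p_22 = true.
(!p_32) alone gives p_32 = false.
(p_31) alone gives p_31 = true.
(!p_41) alone gives p_41 = false.
(p_42) alone gives p_42 = true.
That conflicts with the unit clause (!p_42).
Either choice for p_21 ends in contradiction.
Either choice for p_12 ends in contradiction.
Backtrack on p_11: now try p_11 = true.
(!p_21) alone gives p_21 = false.
(!p_31) alone gives p_31 = false.
(!p_41) alone gives p_41 = false.
Branch on p_22: set p_22 = true.
(!p_12) alone gives p_12 = false.
(!p_32) alone gives p_32 = false.
(p_33) alone gives p_33 = true.
(!p_42) alone gives p_42 = false.
(p_43) alone gives p_43 = true.
That conflicts with the unit clause (!p_43).
Backtrack on p_22: now try p_22 = false.
(p_23) alone gives p_23 = true.
(!p_13) alone gives p_13 = false.
(!p_33) alone gives p_33 = false.
(p_32) alone gives p_32 = true.
(!p_12) alone gives p_12 = false.
(!p_42) alone gives p_42 = false.
(p_43) alone gives p_43 = true.
That conflicts with the unit clause (!p_43).
Either choice for p_22 ends in contradiction.
Either choice for p_11 ends in contradiction.

UNSATISFIABLE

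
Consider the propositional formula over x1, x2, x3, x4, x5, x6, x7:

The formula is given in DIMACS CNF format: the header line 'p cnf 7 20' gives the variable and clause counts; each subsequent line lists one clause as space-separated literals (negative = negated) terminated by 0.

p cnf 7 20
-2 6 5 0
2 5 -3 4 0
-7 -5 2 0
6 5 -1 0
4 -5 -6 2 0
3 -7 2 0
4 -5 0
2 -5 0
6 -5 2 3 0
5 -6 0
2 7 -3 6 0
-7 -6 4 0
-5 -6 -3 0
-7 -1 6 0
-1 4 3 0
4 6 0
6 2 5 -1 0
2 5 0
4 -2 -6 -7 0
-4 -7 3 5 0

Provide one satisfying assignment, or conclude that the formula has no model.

Try x4 = True.
Try x2 = True.
Try x6 = False.
The clause (x5) is unit, so x5 = True.
Try x7 = False.
No clause remains; x1, x3 are free.

x1 ↦ False, x2 ↦ True, x3 ↦ True, x4 ↦ True, x5 ↦ True, x6 ↦ False, x7 ↦ False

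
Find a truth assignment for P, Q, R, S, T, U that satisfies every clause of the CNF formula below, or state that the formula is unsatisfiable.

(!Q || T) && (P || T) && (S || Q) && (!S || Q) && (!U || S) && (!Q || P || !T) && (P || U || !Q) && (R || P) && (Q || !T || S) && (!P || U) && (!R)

P: true,  Q: true,  R: false,  S: true,  T: true,  U: true

The clause (!R) is unit, so R = false.
The clause (P) is unit, so P = true.
The clause (U) is unit, so U = true.
The clause (S) is unit, so S = true.
The clause (Q) is unit, so Q = true.
The clause (T) is unit, so T = true.
This assignment satisfies each clause.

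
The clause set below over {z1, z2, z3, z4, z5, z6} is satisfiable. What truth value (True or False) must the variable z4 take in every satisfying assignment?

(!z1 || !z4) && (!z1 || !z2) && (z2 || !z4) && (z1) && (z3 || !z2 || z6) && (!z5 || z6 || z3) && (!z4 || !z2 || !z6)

False

Suppose z4 = true.
(!z1) alone gives z1 = false.
That conflicts with the unit clause (z1).
So every satisfying assignment has z4 = False.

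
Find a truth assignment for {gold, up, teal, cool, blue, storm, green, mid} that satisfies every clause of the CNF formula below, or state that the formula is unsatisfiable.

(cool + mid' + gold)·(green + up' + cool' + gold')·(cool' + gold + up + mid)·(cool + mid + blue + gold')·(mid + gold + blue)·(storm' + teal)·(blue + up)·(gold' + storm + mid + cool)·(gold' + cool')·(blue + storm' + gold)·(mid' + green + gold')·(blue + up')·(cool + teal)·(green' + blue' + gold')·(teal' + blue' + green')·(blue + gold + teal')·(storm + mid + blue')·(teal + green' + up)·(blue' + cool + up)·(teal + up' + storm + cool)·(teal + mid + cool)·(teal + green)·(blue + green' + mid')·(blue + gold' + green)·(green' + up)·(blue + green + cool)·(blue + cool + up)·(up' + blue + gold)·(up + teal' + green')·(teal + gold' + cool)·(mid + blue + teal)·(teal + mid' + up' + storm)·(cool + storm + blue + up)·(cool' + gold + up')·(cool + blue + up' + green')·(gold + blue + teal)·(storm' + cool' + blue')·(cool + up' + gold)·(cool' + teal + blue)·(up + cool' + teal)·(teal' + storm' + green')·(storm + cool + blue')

gold: 0; up: 0; teal: 1; cool: 1; blue: 1; storm: 0; green: 0; mid: 1

Suppose storm = 0.
Suppose blue = 1.
From the singleton clause (mid), mid = 1.
From the singleton clause (cool), cool = 1.
From the singleton clause (gold'), gold = 0.
From the singleton clause (up'), up = 0.
From the singleton clause (green'), green = 0.
From the singleton clause (teal), teal = 1.
This assignment satisfies each clause.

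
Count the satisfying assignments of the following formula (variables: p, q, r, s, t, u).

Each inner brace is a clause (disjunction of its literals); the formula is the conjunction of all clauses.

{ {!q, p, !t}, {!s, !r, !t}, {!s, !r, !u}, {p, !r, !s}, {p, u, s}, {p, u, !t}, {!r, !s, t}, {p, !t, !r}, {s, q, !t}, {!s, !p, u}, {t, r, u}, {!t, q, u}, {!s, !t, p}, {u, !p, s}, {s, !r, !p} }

13

There are 2^6 = 64 truth assignments over (p, q, r, s, t, u).
Split on p. With p = true, the clauses containing p are satisfied and !p drops from the rest; 7 of the 2^5 = 32 assignments to the other variables satisfy what remains.
With p = false, by the same count on the reduced clause set, 6 assignments work.
(One model: p=F, q=F, r=F, s=F, t=F, u=T.)
Total: 7 + 6 = 13.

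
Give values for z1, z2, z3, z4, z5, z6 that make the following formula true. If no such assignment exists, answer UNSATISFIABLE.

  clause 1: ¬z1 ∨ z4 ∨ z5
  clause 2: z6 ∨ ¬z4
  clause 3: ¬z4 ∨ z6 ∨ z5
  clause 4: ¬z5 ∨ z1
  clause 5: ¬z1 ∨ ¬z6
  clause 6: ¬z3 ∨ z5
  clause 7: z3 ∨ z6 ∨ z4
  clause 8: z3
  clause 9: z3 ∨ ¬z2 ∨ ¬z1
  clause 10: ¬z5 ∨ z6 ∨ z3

z1: True; z2: False; z3: True; z4: False; z5: True; z6: False

The clause (z3) is unit, so z3 = True.
The clause (z5) is unit, so z5 = True.
The clause (z1) is unit, so z1 = True.
The clause (¬z6) is unit, so z6 = False.
The clause (¬z4) is unit, so z4 = False.
All clauses hold; z2 can take either value.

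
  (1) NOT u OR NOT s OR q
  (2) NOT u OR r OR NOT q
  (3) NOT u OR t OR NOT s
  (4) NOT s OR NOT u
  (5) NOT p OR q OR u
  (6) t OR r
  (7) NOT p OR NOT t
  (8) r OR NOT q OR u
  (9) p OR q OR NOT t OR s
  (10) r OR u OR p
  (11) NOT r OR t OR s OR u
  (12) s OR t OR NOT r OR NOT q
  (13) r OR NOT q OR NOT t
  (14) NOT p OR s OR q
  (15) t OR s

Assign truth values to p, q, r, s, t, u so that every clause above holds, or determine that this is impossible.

Branch on s: set s = true.
From the singleton clause (NOT u), u = false.
Branch on p: set p = true.
From the singleton clause (q), q = true.
From the singleton clause (NOT t), t = false.
From the singleton clause (r), r = true.
This assignment satisfies each clause.

p ↦ true; q ↦ true; r ↦ true; s ↦ true; t ↦ false; u ↦ false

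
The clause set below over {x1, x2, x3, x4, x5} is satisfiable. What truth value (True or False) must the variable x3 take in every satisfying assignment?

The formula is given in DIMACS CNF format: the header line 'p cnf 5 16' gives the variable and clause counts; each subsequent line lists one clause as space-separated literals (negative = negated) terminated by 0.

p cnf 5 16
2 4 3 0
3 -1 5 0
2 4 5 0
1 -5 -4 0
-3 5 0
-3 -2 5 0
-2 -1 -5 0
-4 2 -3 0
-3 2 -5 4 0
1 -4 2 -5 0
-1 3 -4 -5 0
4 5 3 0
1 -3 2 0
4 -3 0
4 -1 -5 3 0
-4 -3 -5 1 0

False

Suppose x3 = True.
From the singleton clause (x5), x5 = True.
From the singleton clause (x4), x4 = True.
From the singleton clause (x1), x1 = True.
From the singleton clause (¬x2), x2 = False.
That conflicts with the unit clause (x2).
So every satisfying assignment has x3 = False.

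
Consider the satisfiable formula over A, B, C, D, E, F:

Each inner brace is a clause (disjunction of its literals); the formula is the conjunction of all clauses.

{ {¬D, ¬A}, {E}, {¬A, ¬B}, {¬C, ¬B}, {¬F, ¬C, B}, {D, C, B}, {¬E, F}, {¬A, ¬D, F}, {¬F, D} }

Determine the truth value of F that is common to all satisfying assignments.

Suppose F = False.
From the singleton clause (E), E = True.
That conflicts with the unit clause (¬E).
So every satisfying assignment has F = True.

True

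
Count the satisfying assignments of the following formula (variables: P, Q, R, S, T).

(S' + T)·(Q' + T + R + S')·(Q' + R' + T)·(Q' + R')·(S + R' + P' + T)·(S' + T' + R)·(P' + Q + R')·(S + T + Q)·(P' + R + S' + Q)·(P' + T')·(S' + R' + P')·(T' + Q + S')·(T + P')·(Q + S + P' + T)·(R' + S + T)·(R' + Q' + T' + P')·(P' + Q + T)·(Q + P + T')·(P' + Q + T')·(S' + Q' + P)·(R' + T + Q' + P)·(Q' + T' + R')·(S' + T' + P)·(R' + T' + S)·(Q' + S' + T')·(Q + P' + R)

There are 2^5 = 32 truth assignments over (P, Q, R, S, T).
Split on P. With P = 1, the clauses containing P are satisfied and P' drops from the rest; 0 of the 2^4 = 16 assignments to the other variables satisfy what remains.
With P = 0, by the same count on the reduced clause set, 2 assignments work.
(One model: P=F, Q=T, R=F, S=F, T=F.)
Total: 0 + 2 = 2.

2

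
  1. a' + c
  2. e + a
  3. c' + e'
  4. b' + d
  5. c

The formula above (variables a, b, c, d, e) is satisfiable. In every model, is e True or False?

False

Suppose e = 1.
The clause (c') is unit, so c = 0.
That conflicts with the unit clause (c).
So every satisfying assignment has e = False.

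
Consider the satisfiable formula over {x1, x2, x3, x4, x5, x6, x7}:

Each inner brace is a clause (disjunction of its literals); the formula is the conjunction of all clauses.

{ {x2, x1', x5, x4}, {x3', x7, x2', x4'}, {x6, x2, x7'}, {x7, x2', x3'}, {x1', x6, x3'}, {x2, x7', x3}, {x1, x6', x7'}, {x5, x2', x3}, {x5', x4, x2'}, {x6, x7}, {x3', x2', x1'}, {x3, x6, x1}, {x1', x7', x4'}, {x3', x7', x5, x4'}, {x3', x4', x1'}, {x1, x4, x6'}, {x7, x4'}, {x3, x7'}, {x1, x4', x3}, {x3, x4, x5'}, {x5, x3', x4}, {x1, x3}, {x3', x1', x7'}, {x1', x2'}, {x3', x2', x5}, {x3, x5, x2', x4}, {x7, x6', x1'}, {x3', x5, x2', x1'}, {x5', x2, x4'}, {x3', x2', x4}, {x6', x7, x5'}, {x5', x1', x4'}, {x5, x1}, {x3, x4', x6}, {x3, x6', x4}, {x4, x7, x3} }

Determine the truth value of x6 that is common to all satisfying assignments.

False

Suppose x6 = 1.
Branch on x1: set x1 = 1.
(x2') alone gives x2 = 0.
(x7) alone gives x7 = 1.
(x3) alone gives x3 = 1.
But (x3') is also a unit clause — contradiction.
Undo x1 and try x1 = 0.
(x7') alone gives x7 = 0.
(x4) alone gives x4 = 1.
But (x4') is also a unit clause — contradiction.
Both values of x1 lead to a conflict.
So every satisfying assignment has x6 = False.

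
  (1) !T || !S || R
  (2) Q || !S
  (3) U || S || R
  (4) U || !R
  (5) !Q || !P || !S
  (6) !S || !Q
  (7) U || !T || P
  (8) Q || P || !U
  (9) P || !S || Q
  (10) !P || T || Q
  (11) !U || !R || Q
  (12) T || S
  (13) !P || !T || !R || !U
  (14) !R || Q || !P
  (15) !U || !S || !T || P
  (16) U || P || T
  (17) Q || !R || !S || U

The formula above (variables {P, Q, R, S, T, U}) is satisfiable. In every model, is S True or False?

False

Suppose S = true.
(Q) alone gives Q = true.
Now (!Q) is unsatisfied and unit — conflict.
So every satisfying assignment has S = False.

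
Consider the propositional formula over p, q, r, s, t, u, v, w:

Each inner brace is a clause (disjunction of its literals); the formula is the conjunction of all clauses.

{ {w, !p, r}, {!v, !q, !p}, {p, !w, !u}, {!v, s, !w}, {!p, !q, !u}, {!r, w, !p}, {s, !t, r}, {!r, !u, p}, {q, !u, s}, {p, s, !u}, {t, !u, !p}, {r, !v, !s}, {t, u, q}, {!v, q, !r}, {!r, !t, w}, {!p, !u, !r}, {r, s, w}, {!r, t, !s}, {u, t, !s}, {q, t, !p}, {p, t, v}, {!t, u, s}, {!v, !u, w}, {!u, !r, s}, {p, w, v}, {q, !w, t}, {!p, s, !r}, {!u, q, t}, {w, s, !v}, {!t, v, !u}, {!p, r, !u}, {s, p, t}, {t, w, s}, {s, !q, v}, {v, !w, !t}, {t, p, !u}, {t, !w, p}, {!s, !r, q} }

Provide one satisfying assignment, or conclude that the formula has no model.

p ↦ false,  q ↦ true,  r ↦ true,  s ↦ true,  t ↦ true,  u ↦ false,  v ↦ true,  w ↦ true

Suppose w = true.
Suppose p = false.
Unit clause (!u) forces u = false.
Unit clause (t) forces t = true.
Unit clause (s) forces s = true.
Unit clause (v) forces v = true.
Unit clause (r) forces r = true.
Unit clause (q) forces q = true.
Every clause now holds.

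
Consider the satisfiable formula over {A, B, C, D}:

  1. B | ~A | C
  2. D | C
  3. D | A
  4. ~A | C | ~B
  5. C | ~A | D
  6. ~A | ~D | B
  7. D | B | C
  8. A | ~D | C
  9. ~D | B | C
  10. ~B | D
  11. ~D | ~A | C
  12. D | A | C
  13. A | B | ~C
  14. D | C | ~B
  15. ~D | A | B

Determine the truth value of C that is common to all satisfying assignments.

Suppose C = 0.
From the singleton clause (D), D = 1.
From the singleton clause (A), A = 1.
Now (~A) is unsatisfied and unit — conflict.
So every satisfying assignment has C = True.

True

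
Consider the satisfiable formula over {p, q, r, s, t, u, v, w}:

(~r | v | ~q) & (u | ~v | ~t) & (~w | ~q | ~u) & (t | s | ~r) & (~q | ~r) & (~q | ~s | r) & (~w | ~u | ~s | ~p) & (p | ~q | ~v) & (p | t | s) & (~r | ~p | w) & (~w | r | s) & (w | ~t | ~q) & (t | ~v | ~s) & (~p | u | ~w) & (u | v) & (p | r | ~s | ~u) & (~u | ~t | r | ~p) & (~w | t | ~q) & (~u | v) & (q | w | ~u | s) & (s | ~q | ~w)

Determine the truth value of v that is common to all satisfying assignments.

True

Suppose v = 0.
Unit clause (u) forces u = 1.
That conflicts with the unit clause (~u).
So every satisfying assignment has v = True.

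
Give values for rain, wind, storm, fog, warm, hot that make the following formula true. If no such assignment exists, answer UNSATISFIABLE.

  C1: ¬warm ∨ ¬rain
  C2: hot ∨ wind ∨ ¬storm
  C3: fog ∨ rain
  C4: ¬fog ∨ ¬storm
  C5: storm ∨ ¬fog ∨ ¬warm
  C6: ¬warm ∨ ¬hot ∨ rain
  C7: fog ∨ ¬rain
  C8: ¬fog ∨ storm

Suppose warm = False.
Suppose fog = True.
Unit clause (¬storm) forces storm = False.
Now (storm) is unsatisfied and unit — conflict.
Undo fog and try fog = False.
Unit clause (rain) forces rain = True.
Now (¬rain) is unsatisfied and unit — conflict.
Neither fog = True nor fog = False works.
Undo warm and try warm = True.
Unit clause (¬rain) forces rain = False.
Unit clause (fog) forces fog = True.
Unit clause (¬storm) forces storm = False.
Now (storm) is unsatisfied and unit — conflict.
Neither warm = True nor warm = False works.

UNSATISFIABLE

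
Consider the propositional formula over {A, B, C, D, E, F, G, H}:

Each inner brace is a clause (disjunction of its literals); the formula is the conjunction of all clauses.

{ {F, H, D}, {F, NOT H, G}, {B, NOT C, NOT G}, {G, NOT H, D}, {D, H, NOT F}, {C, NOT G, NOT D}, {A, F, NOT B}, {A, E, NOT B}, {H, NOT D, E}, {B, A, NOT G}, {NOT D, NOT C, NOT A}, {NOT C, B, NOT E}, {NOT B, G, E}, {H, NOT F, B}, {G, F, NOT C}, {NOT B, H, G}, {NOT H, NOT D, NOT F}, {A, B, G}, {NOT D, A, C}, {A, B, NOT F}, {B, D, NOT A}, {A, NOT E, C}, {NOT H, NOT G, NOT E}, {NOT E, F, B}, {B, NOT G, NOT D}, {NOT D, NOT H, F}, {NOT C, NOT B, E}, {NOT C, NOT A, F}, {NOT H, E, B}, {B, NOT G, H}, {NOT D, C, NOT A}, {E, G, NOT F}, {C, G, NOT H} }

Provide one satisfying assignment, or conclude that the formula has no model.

A ↦ false; B ↦ true; C ↦ true; D ↦ true; E ↦ true; F ↦ true; G ↦ true; H ↦ false

Try F = true.
Try D = true.
(NOT H) alone gives H = false.
(E) alone gives E = true.
(B) alone gives B = true.
(G) alone gives G = true.
(C) alone gives C = true.
(NOT A) alone gives A = false.
Every clause now holds.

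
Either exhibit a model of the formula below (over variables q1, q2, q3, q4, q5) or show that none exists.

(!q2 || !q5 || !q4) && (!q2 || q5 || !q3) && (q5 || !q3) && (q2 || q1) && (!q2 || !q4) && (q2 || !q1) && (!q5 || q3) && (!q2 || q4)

UNSATISFIABLE

Case q5 = true:
Unit clause (q3) forces q3 = true.
Case q2 = false:
Unit clause (q1) forces q1 = true.
Now (!q1) is unsatisfied and unit — conflict.
Undo q2 and try q2 = true.
Unit clause (!q4) forces q4 = false.
Now (q4) is unsatisfied and unit — conflict.
Both values of q2 lead to a conflict.
Undo q5 and try q5 = false.
Unit clause (!q3) forces q3 = false.
Case q2 = true:
Unit clause (!q4) forces q4 = false.
Now (q4) is unsatisfied and unit — conflict.
Undo q2 and try q2 = false.
Unit clause (q1) forces q1 = true.
Now (!q1) is unsatisfied and unit — conflict.
Both values of q2 lead to a conflict.
Both values of q5 lead to a conflict.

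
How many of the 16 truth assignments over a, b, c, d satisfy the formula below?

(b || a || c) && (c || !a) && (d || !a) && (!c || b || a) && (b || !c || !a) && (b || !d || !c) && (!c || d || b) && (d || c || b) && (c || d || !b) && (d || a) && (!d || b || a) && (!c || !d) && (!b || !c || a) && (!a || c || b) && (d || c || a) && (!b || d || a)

1

There are 2^4 = 16 truth assignments over (a, b, c, d).
Check each against the 16 clauses (columns in the order a, b, c, d):
  F F F F  ✗ fails (b || a || c)
  F F F T  ✗ fails (b || a || c)
  F F T F  ✗ fails (!c || b || a)
  F F T T  ✗ fails (!c || b || a)
  F T F F  ✗ fails (c || d || !b)
  F T F T  ✓ satisfies all
  F T T F  ✗ fails (d || a)
  F T T T  ✗ fails (!c || !d)
  T F F F  ✗ fails (c || !a)
  T F F T  ✗ fails (c || !a)
  T F T F  ✗ fails (d || !a)
  T F T T  ✗ fails (b || !c || !a)
  T T F F  ✗ fails (c || !a)
  T T F T  ✗ fails (c || !a)
  T T T F  ✗ fails (d || !a)
  T T T T  ✗ fails (!c || !d)
1 of the 16 rows is a model.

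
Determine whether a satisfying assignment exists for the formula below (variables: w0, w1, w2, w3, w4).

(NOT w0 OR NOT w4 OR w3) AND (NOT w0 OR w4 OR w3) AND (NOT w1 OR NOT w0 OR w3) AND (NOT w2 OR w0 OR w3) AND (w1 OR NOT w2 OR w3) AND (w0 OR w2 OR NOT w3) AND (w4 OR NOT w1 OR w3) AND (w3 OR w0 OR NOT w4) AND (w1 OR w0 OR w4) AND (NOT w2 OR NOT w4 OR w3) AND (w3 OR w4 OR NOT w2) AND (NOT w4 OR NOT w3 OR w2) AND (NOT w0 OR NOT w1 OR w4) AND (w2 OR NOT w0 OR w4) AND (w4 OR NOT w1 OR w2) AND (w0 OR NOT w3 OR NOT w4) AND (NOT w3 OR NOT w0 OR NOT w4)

Satisfiable

Try w0 = false.
Try w2 = true.
From the singleton clause (w3), w3 = true.
From the singleton clause (NOT w4), w4 = false.
From the singleton clause (w1), w1 = true.
All clauses are satisfied.
A satisfying assignment: w0=false, w1=true, w2=true, w3=true, w4=false.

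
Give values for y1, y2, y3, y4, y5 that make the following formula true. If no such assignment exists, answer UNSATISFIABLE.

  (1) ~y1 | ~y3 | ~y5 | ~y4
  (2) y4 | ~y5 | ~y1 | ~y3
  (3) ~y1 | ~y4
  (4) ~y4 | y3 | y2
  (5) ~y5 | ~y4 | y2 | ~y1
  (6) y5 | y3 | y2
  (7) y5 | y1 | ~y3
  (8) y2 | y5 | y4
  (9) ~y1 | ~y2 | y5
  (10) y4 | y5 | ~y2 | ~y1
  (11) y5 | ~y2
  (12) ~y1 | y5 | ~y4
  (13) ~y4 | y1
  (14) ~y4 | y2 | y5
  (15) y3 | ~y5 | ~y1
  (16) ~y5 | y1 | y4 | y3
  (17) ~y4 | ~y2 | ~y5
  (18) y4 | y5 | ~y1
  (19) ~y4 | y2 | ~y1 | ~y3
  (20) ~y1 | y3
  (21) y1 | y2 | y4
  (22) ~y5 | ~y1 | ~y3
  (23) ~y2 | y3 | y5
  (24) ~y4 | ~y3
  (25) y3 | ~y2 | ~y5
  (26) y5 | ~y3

y1=0; y2=1; y3=1; y4=0; y5=1

Case y1 = 0:
The clause (~y4) is unit, so y4 = 0.
The clause (y2) is unit, so y2 = 1.
The clause (y5) is unit, so y5 = 1.
The clause (y3) is unit, so y3 = 1.
All clauses are satisfied.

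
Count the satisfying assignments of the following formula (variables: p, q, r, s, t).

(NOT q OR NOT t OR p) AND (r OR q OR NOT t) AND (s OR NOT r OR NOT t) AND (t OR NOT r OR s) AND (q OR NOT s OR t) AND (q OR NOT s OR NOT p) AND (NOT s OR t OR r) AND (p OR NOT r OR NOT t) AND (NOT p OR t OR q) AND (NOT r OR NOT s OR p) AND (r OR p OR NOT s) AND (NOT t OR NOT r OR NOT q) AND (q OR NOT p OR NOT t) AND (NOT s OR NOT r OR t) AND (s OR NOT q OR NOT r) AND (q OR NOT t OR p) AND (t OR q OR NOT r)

There are 2^5 = 32 truth assignments over (p, q, r, s, t).
Split on s. With s = true, the clauses containing s are satisfied and NOT s drops from the rest; 1 of the 2^4 = 16 assignments to the other variables satisfy what remains.
With s = false, by the same count on the reduced clause set, 4 assignments work.
Total: 1 + 4 = 5.

5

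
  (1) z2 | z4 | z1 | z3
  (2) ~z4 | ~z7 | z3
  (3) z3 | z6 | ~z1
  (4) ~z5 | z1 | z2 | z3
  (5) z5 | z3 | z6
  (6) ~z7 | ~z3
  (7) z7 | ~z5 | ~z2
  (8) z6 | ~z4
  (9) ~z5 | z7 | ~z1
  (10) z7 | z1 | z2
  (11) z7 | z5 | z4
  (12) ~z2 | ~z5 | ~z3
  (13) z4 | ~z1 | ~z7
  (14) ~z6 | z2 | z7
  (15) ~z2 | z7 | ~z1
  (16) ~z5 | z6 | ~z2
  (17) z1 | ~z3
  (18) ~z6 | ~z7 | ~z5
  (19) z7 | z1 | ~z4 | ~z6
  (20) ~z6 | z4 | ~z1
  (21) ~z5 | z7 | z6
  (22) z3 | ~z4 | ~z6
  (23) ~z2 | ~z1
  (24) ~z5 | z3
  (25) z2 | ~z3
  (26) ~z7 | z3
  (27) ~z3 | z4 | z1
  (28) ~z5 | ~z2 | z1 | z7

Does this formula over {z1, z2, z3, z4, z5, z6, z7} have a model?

Suppose z7 = 0.
Suppose z5 = 0.
The clause (z4) is unit, so z4 = 1.
The clause (z6) is unit, so z6 = 1.
The clause (z2) is unit, so z2 = 1.
The clause (~z1) is unit, so z1 = 0.
Now (z1) is unsatisfied and unit — conflict.
Undo z5 and try z5 = 1.
The clause (~z2) is unit, so z2 = 0.
The clause (~z1) is unit, so z1 = 0.
Now (z1) is unsatisfied and unit — conflict.
Either choice for z5 ends in contradiction.
Undo z7 and try z7 = 1.
The clause (~z3) is unit, so z3 = 0.
Now (z3) is unsatisfied and unit — conflict.
Either choice for z7 ends in contradiction.
No assignment satisfies every clause.

Unsatisfiable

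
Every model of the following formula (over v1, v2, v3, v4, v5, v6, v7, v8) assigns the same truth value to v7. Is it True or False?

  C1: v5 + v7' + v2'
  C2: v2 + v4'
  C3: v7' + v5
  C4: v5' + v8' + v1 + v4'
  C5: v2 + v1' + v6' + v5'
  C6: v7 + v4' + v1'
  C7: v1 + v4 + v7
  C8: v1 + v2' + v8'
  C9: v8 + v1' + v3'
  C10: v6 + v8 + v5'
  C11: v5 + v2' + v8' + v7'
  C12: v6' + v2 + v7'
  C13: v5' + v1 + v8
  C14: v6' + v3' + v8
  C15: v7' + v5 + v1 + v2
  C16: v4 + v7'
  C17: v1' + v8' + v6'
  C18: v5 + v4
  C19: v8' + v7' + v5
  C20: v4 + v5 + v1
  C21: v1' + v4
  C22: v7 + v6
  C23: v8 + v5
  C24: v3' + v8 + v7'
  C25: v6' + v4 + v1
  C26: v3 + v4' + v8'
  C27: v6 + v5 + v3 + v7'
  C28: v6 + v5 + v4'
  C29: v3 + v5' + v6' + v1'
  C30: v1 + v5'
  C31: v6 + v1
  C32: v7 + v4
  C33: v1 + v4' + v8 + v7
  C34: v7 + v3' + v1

True

Suppose v7 = 0.
(v6) alone gives v6 = 1.
(v4) alone gives v4 = 1.
(v2) alone gives v2 = 1.
(v1') alone gives v1 = 0.
(v8') alone gives v8 = 0.
That conflicts with the unit clause (v8).
So every satisfying assignment has v7 = True.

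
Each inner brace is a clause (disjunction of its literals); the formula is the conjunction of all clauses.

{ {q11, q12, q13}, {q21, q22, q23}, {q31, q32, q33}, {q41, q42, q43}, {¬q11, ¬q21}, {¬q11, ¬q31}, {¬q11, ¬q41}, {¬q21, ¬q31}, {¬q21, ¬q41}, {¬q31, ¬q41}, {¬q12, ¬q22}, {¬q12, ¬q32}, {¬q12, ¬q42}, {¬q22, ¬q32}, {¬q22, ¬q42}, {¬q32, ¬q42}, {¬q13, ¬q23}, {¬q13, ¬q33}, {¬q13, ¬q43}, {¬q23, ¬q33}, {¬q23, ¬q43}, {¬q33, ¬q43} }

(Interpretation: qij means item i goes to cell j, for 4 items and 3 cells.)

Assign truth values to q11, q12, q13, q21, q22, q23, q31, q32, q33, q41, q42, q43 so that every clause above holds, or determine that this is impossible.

Try q11 = False.
Try q12 = True.
The clause (¬q22) is unit, so q22 = False.
The clause (¬q32) is unit, so q32 = False.
The clause (¬q42) is unit, so q42 = False.
Try q21 = True.
The clause (¬q31) is unit, so q31 = False.
The clause (q33) is unit, so q33 = True.
The clause (¬q41) is unit, so q41 = False.
The clause (q43) is unit, so q43 = True.
But (¬q43) is also a unit clause — contradiction.
Undo q21 and try q21 = False.
The clause (q23) is unit, so q23 = True.
The clause (¬q13) is unit, so q13 = False.
The clause (¬q33) is unit, so q33 = False.
The clause (q31) is unit, so q31 = True.
The clause (¬q41) is unit, so q41 = False.
The clause (q43) is unit, so q43 = True.
But (¬q43) is also a unit clause — contradiction.
Either choice for q21 ends in contradiction.
Undo q12 and try q12 = False.
The clause (q13) is unit, so q13 = True.
The clause (¬q23) is unit, so q23 = False.
The clause (¬q33) is unit, so q33 = False.
The clause (¬q43) is unit, so q43 = False.
Try q21 = True.
The clause (¬q31) is unit, so q31 = False.
The clause (q32) is unit, so q32 = True.
The clause (¬q41) is unit, so q41 = False.
The clause (q42) is unit, so q42 = True.
But (¬q42) is also a unit clause — contradiction.
Undo q21 and try q21 = False.
The clause (q22) is unit, so q22 = True.
The clause (¬q32) is unit, so q32 = False.
The clause (q31) is unit, so q31 = True.
The clause (¬q41) is unit, so q41 = False.
The clause (q42) is unit, so q42 = True.
But (¬q42) is also a unit clause — contradiction.
Either choice for q21 ends in contradiction.
Either choice for q12 ends in contradiction.
Undo q11 and try q11 = True.
The clause (¬q21) is unit, so q21 = False.
The clause (¬q31) is unit, so q31 = False.
The clause (¬q41) is unit, so q41 = False.
Try q22 = True.
The clause (¬q12) is unit, so q12 = False.
The clause (¬q32) is unit, so q32 = False.
The clause (q33) is unit, so q33 = True.
The clause (¬q42) is unit, so q42 = False.
The clause (q43) is unit, so q43 = True.
But (¬q43) is also a unit clause — contradiction.
Undo q22 and try q22 = False.
The clause (q23) is unit, so q23 = True.
The clause (¬q13) is unit, so q13 = False.
The clause (¬q33) is unit, so q33 = False.
The clause (q32) is unit, so q32 = True.
The clause (¬q12) is unit, so q12 = False.
The clause (¬q42) is unit, so q42 = False.
The clause (q43) is unit, so q43 = True.
But (¬q43) is also a unit clause — contradiction.
Either choice for q22 ends in contradiction.
Either choice for q11 ends in contradiction.

UNSATISFIABLE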